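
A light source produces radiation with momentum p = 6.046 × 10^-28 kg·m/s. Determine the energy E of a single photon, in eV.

1.13 eV

Since E = pc for a photon, E = 1.813 × 10^-19 J.
Converting to eV: E = 1.131 eV ≈ 1.13 eV.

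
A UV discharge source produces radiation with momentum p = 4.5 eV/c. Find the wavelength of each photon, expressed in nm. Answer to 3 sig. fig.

Convert to SI: p = 4.5 eV/c = 2.4049 × 10^-27 kg·m/s.
For a photon λ = h/p, so λ = 2.755 × 10^-7 m.
Converting to nm: λ = 275.5 nm ≈ 276 nm.

276 nm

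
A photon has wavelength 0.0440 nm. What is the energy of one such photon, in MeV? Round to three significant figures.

0.0282 MeV

(h = 6.62607015 × 10^-34 J·s, c = 2.99792458 × 10^8 m/s, 1 eV = 1.602176634 × 10^-19 J.)
Convert to SI: λ = 0.0440 nm = 4.40 × 10^-11 m.
Since E = hc/λ for a photon, E = 4.515 × 10^-15 J.
Converting to MeV: E = 0.02818 MeV ≈ 0.0282 MeV.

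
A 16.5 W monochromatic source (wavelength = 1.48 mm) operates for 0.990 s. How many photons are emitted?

Total energy: E_total = P·t = 16.5 × 0.990 = 16.34 J.
Per-photon energy: E = 1.342·10^-22 J.
N = E_total / E_photon = 1.22·10^23.

1.22·10^23 photons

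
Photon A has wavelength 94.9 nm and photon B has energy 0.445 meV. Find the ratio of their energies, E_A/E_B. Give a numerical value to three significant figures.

E_A = 2.093e-18 J (from wavelength = 94.9 nm, via E = hc/λ).
E_B = 7.130e-23 J (from energy = 0.445 meV, via E given directly).
Ratio = 2.093e-18 / 7.130e-23 = 2.94e4.

2.94e4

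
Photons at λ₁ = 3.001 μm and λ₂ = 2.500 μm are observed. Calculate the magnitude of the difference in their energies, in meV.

82.8 meV

Using E = hc/λ: E₁ = 6.6193e-20 J, E₂ = 7.9458e-20 J.
|ΔE| = |6.6193e-20 − 7.9458e-20| = 1.33e-20 J = 82.8 meV.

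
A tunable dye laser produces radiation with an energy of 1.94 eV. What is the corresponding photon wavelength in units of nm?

639 nm

Use h = 6.62607015 × 10^-34 J·s, c = 2.99792458 × 10^8 m/s, 1 eV = 1.602176634 × 10^-19 J.
Convert to SI: E = 1.94 eV = 3.1082 × 10^-19 J.
For a photon λ = hc/E, so λ = 6.391 × 10^-7 m.
Converting to nm: λ = 639.1 nm ≈ 639 nm.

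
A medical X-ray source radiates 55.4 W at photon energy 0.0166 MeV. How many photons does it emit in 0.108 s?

Total energy: E_total = P·t = 55.4 × 0.108 = 5.983 J.
Per-photon energy: E = 2.660e-15 J.
N = E_total / E_photon = 2.25e15.

2.25e15 photons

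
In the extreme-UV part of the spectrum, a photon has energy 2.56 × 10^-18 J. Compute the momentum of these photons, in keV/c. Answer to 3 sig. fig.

The photon relation is p = E/c, giving p = 8.539 × 10^-27 kg·m/s.
Converting to keV/c: p = 0.01598 keV/c ≈ 0.0160 keV/c.

0.0160 keV/c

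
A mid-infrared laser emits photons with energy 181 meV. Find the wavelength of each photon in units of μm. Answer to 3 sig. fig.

6.85 μm

In SI units: E = 181 meV = 2.8999 × 10^-20 J.
Apply λ = hc/E: λ = 6.850 × 10^-6 m.
Converting to μm: λ = 6.850 μm ≈ 6.85 μm.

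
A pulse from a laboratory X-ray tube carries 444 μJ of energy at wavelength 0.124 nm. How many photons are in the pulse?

Per-photon energy: E = 1.602 × 10^-15 J (from wavelength = 0.124 nm).
N = E_total / E_photon = 4.44 × 10^-4 J / 1.602 × 10^-15 J = 2.77 × 10^11.

2.77 × 10^11 photons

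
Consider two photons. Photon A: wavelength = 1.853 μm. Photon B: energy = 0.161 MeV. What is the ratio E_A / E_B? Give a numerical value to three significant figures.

E_A = 1.072 × 10^-19 J (from wavelength = 1.853 μm, via E = hc/λ).
E_B = 2.580 × 10^-14 J (from energy = 0.161 MeV, via E given directly).
Ratio = 1.072 × 10^-19 / 2.580 × 10^-14 = 4.16 × 10^-6.

4.16 × 10^-6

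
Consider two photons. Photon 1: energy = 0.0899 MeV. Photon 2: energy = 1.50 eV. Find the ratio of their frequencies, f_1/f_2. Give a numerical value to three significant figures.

f_1 = 2.174 × 10^19 Hz (from energy = 0.0899 MeV, via f = E/h).
f_2 = 3.627 × 10^14 Hz (from energy = 1.50 eV, via f = E/h).
Ratio = 2.174 × 10^19 / 3.627 × 10^14 = 5.99 × 10^4.

5.99 × 10^4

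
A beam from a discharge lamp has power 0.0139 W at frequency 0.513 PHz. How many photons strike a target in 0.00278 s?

1.14 × 10^14 photons

Total energy: E_total = P·t = 0.0139 × 0.00278 = 3.864 × 10^-5 J.
Per-photon energy: E = 3.399 × 10^-19 J.
N = E_total / E_photon = 1.14 × 10^14.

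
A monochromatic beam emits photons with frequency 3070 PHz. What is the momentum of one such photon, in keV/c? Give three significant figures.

12.7 keV/c

First convert: f = 3070 PHz = 3.07 × 10^18 Hz.
Since p = hf/c for a photon, p = 6.785 × 10^-24 kg·m/s.
Converting to keV/c: p = 12.70 keV/c ≈ 12.7 keV/c.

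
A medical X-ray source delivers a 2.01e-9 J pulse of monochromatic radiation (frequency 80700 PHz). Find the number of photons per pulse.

Per-photon energy: E = 5.347e-14 J (from frequency = 80700 PHz).
N = E_total / E_photon = 2.01e-9 J / 5.347e-14 J = 37600.

3.76e4 photons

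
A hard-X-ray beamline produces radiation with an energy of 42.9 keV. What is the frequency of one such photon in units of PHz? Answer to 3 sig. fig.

1.04 × 10^4 PHz

Take h = 6.62607015 × 10^-34 J·s, 1 eV = 1.602176634 × 10^-19 J.
First convert: E = 42.9 keV = 6.8733 × 10^-15 J.
Apply f = E/h: f = 1.037 × 10^19 Hz.
Converting to PHz: f = 10370 PHz ≈ 1.04 × 10^4 PHz.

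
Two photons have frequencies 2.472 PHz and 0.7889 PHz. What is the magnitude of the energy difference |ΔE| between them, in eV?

6.96 eV

Using E = hf: E₁ = 1.6380e-18 J, E₂ = 5.2273e-19 J.
|ΔE| = |1.6380e-18 − 5.2273e-19| = 1.12e-18 J = 6.96 eV.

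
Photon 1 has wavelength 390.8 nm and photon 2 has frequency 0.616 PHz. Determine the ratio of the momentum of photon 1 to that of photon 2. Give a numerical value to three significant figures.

1.25

p_1 = 1.696e-27 kg·m/s (from wavelength = 390.8 nm, via p = h/λ).
p_2 = 1.361e-27 kg·m/s (from frequency = 0.616 PHz, via p = hf/c).
Ratio = 1.696e-27 / 1.361e-27 = 1.25.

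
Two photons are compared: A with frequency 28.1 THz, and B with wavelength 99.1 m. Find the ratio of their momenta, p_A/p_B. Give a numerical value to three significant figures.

9.29·10^6

p_A = 6.211·10^-29 kg·m/s (from frequency = 28.1 THz, via p = hf/c).
p_B = 6.686·10^-36 kg·m/s (from wavelength = 99.1 m, via p = h/λ).
Ratio = 6.211·10^-29 / 6.686·10^-36 = 9.29·10^6.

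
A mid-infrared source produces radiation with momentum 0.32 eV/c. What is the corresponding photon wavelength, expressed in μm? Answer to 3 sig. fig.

(h = 6.62607015e-34 J·s, c = 2.99792458e8 m/s, 1 eV = 1.602176634e-19 J.)
In SI units: p = 0.32 eV/c = 1.7102e-28 kg·m/s.
The photon relation is λ = h/p, giving λ = 3.875e-6 m.
Converting to μm: λ = 3.875 μm ≈ 3.87 μm.

3.87 μm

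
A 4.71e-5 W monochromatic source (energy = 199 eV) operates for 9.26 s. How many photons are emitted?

Total energy: E_total = P·t = 4.71e-5 × 9.26 = 4.361e-4 J.
Per-photon energy: E = 3.188e-17 J.
N = E_total / E_photon = 1.37e13.

1.37e13 photons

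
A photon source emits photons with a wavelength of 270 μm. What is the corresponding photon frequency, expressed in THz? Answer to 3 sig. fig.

1.11 THz

First convert: λ = 270 μm = 2.7e-4 m.
The photon relation is f = c/λ, giving f = 1.110e12 Hz.
Converting to THz: f = 1.110 THz ≈ 1.11 THz.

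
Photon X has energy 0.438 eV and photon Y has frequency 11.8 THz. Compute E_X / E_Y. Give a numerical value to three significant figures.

E_X = 7.018e-20 J (from energy = 0.438 eV, via E given directly).
E_Y = 7.819e-21 J (from frequency = 11.8 THz, via E = hf).
Ratio = 7.018e-20 / 7.819e-21 = 8.98.

8.98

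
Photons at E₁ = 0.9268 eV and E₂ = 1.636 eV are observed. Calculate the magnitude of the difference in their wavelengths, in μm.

0.580 μm

Using λ = hc/E: λ₁ = 1.3378 × 10^-6 m, λ₂ = 7.5785 × 10^-7 m.
|Δλ| = |1.3378 × 10^-6 − 7.5785 × 10^-7| = 5.80 × 10^-7 m = 0.580 μm.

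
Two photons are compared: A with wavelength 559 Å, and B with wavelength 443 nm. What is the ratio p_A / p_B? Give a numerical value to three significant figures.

p_A = 1.185 × 10^-26 kg·m/s (from wavelength = 559 Å, via p = h/λ).
p_B = 1.496 × 10^-27 kg·m/s (from wavelength = 443 nm, via p = h/λ).
Ratio = 1.185 × 10^-26 / 1.496 × 10^-27 = 7.92.

7.92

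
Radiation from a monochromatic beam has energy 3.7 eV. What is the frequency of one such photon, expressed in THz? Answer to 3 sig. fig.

895 THz

In SI units: E = 3.7 eV = 5.9281 × 10^-19 J.
The photon relation is f = E/h, giving f = 8.947 × 10^14 Hz.
Converting to THz: f = 894.7 THz ≈ 895 THz.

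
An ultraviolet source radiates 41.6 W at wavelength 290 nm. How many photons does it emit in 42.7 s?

Total energy: E_total = P·t = 41.6 × 42.7 = 1776 J.
Per-photon energy: E = 6.850e-19 J.
N = E_total / E_photon = 2.59e21.

2.59e21 photons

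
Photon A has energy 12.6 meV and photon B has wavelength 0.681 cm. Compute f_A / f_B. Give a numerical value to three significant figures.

69.2

f_A = 3.047 × 10^12 Hz (from energy = 12.6 meV, via f = E/h).
f_B = 4.402 × 10^10 Hz (from wavelength = 0.681 cm, via f = c/λ).
Ratio = 3.047 × 10^12 / 4.402 × 10^10 = 69.2.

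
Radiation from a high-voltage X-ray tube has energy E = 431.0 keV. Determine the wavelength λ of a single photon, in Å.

0.0288 Å

First convert: E = 431.0 keV = 6.9054 × 10^-14 J.
The photon relation is λ = hc/E, giving λ = 2.877 × 10^-12 m.
Converting to Å: λ = 0.02877 Å ≈ 0.0288 Å.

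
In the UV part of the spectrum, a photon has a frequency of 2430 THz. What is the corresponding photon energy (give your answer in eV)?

First convert: f = 2430 THz = 2.43 × 10^15 Hz.
Apply E = hf: E = 1.610 × 10^-18 J.
Converting to eV: E = 10.05 eV ≈ 10.0 eV.

10.0 eV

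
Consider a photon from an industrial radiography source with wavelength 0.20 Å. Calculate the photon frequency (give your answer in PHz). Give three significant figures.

Convert to SI: λ = 0.20 Å = 2.0 × 10^-11 m.
Since f = c/λ for a photon, f = 1.499 × 10^19 Hz.
Converting to PHz: f = 14990 PHz ≈ 1.50 × 10^4 PHz.

1.50 × 10^4 PHz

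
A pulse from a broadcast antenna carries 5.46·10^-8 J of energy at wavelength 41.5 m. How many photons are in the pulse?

1.14·10^19 photons

Per-photon energy: E = 4.787·10^-27 J (from wavelength = 41.5 m).
N = E_total / E_photon = 5.46·10^-8 J / 4.787·10^-27 J = 1.14·10^19.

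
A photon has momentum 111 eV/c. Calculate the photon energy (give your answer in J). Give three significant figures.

1.78 × 10^-17 J

Convert to SI: p = 111 eV/c = 5.9322 × 10^-26 kg·m/s.
Apply E = pc: E = 1.778 × 10^-17 J.
So E ≈ 1.78 × 10^-17 J.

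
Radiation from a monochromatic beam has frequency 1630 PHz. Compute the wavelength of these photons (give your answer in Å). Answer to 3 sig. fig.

Use c = 2.99792458e8 m/s.
Convert to SI: f = 1630 PHz = 1.63e18 Hz.
For a photon λ = c/f, so λ = 1.839e-10 m.
Converting to Å: λ = 1.839 Å ≈ 1.84 Å.

1.84 Å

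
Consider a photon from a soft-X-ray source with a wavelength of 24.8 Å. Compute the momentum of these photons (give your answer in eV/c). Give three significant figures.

500 eV/c

Use h = 6.62607015 × 10^-34 J·s, c = 2.99792458 × 10^8 m/s, 1 eV = 1.602176634 × 10^-19 J.
Convert to SI: λ = 24.8 Å = 2.48 × 10^-9 m.
Apply p = h/λ: p = 2.672 × 10^-25 kg·m/s.
Converting to eV/c: p = 499.9 eV/c ≈ 500 eV/c.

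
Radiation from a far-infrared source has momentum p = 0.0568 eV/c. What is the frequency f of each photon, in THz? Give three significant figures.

Take h = 6.62607015 × 10^-34 J·s, c = 2.99792458 × 10^8 m/s, 1 eV = 1.602176634 × 10^-19 J.
First convert: p = 0.0568 eV/c = 3.0356 × 10^-29 kg·m/s.
Apply f = pc/h: f = 1.373 × 10^13 Hz.
Converting to THz: f = 13.73 THz ≈ 13.7 THz.

13.7 THz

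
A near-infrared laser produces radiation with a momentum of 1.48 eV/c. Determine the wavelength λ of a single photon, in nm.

Use h = 6.62607015 × 10^-34 J·s, c = 2.99792458 × 10^8 m/s, 1 eV = 1.602176634 × 10^-19 J.
Convert to SI: p = 1.48 eV/c = 7.9095 × 10^-28 kg·m/s.
Since λ = h/p for a photon, λ = 8.377 × 10^-7 m.
Converting to nm: λ = 837.7 nm ≈ 838 nm.

838 nm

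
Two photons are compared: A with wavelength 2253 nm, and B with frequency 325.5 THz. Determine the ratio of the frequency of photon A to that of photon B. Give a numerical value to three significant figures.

0.409

f_A = 1.331e14 Hz (from wavelength = 2253 nm, via f = c/λ).
f_B = 3.255e14 Hz (from frequency = 325.5 THz, via f given directly).
Ratio = 1.331e14 / 3.255e14 = 0.409.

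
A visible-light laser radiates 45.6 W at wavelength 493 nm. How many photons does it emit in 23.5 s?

2.66 × 10^21 photons

Total energy: E_total = P·t = 45.6 × 23.5 = 1072 J.
Per-photon energy: E = 4.029 × 10^-19 J.
N = E_total / E_photon = 2.66 × 10^21.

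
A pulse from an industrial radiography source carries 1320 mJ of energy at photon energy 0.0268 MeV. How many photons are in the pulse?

3.07 × 10^14 photons

Per-photon energy: E = 4.294 × 10^-15 J (from energy = 0.0268 MeV).
N = E_total / E_photon = 1.32 J / 4.294 × 10^-15 J = 3.07 × 10^14.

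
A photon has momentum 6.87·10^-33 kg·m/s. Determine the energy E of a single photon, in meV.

Take c = 2.99792458·10^8 m/s, 1 eV = 1.602176634·10^-19 J.
For a photon E = pc, so E = 2.060·10^-24 J.
Converting to meV: E = 0.01285 meV ≈ 0.0129 meV.

0.0129 meV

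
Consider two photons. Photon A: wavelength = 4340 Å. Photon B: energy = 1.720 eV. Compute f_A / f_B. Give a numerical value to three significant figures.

f_A = 6.908e14 Hz (from wavelength = 4340 Å, via f = c/λ).
f_B = 4.159e14 Hz (from energy = 1.720 eV, via f = E/h).
Ratio = 6.908e14 / 4.159e14 = 1.66.

1.66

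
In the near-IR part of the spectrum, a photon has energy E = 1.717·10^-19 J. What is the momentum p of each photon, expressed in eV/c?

Apply p = E/c: p = 5.727·10^-28 kg·m/s.
Converting to eV/c: p = 1.072 eV/c ≈ 1.07 eV/c.

1.07 eV/c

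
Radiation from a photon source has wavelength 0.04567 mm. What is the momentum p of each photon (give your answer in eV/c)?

Take h = 6.62607015e-34 J·s, c = 2.99792458e8 m/s, 1 eV = 1.602176634e-19 J.
In SI units: λ = 0.04567 mm = 4.567e-5 m.
Apply p = h/λ: p = 1.451e-29 kg·m/s.
Converting to eV/c: p = 0.02715 eV/c ≈ 0.0271 eV/c.

0.0271 eV/c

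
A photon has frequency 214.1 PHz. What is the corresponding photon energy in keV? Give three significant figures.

0.885 keV

Convert to SI: f = 214.1 PHz = 2.141 × 10^17 Hz.
Apply E = hf: E = 1.419 × 10^-16 J.
Converting to keV: E = 0.8854 keV ≈ 0.885 keV.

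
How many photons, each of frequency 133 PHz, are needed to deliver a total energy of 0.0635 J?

Per-photon energy: E = 8.813 × 10^-17 J (from frequency = 133 PHz).
N = E_total / E_photon = 0.0635 J / 8.813 × 10^-17 J = 7.21 × 10^14.

7.21 × 10^14 photons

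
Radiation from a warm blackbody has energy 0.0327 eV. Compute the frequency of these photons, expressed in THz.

7.91 THz

First convert: E = 0.0327 eV = 5.2391e-21 J.
The photon relation is f = E/h, giving f = 7.907e12 Hz.
Converting to THz: f = 7.907 THz ≈ 7.91 THz.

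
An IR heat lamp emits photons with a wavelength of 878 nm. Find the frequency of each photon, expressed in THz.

341 THz

(c = 2.99792458e8 m/s.)
In SI units: λ = 878 nm = 8.78e-7 m.
The photon relation is f = c/λ, giving f = 3.414e14 Hz.
Converting to THz: f = 341.4 THz ≈ 341 THz.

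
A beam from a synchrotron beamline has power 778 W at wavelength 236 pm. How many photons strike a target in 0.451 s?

Total energy: E_total = P·t = 778 × 0.451 = 350.9 J.
Per-photon energy: E = 8.417 × 10^-16 J.
N = E_total / E_photon = 4.17 × 10^17.

4.17 × 10^17 photons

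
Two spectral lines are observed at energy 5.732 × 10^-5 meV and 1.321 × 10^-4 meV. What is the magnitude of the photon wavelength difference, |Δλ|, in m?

Using λ = hc/E: λ₁ = 21.630 m, λ₂ = 9.3856 m.
|Δλ| = |21.630 − 9.3856| = 12.2 m.

12.2 m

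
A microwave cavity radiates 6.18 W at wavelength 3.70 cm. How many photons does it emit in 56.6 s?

6.52 × 10^25 photons

Total energy: E_total = P·t = 6.18 × 56.6 = 349.8 J.
Per-photon energy: E = 5.369 × 10^-24 J.
N = E_total / E_photon = 6.52 × 10^25.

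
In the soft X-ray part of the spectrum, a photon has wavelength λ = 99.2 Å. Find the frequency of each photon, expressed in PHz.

First convert: λ = 99.2 Å = 9.92 × 10^-9 m.
The photon relation is f = c/λ, giving f = 3.022 × 10^16 Hz.
Converting to PHz: f = 30.22 PHz ≈ 30.2 PHz.

30.2 PHz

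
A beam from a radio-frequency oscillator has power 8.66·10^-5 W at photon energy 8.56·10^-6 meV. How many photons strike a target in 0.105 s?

Total energy: E_total = P·t = 8.66·10^-5 × 0.105 = 9.093·10^-6 J.
Per-photon energy: E = 1.371·10^-27 J.
N = E_total / E_photon = 6.63·10^21.

6.63·10^21 photons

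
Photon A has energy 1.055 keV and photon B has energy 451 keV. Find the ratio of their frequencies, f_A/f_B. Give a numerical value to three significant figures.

f_A = 2.551e17 Hz (from energy = 1.055 keV, via f = E/h).
f_B = 1.091e20 Hz (from energy = 451 keV, via f = E/h).
Ratio = 2.551e17 / 1.091e20 = 2.34e-3.

2.34e-3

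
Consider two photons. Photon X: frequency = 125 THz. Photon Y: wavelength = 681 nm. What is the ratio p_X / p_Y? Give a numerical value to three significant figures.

p_X = 2.763e-28 kg·m/s (from frequency = 125 THz, via p = hf/c).
p_Y = 9.730e-28 kg·m/s (from wavelength = 681 nm, via p = h/λ).
Ratio = 2.763e-28 / 9.730e-28 = 0.284.

0.284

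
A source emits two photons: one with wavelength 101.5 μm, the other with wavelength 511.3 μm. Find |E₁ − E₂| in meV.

Using E = hc/λ: E₁ = 1.9571 × 10^-21 J, E₂ = 3.8851 × 10^-22 J.
|ΔE| = |1.9571 × 10^-21 − 3.8851 × 10^-22| = 1.57 × 10^-21 J = 9.79 meV.

9.79 meV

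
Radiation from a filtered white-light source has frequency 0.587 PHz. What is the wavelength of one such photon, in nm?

511 nm

Use c = 2.99792458e8 m/s.
First convert: f = 0.587 PHz = 5.87e14 Hz.
For a photon λ = c/f, so λ = 5.107e-7 m.
Converting to nm: λ = 510.7 nm ≈ 511 nm.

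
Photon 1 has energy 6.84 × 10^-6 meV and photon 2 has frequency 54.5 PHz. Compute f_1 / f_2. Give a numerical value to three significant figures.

3.03 × 10^-11

f_1 = 1.654 × 10^6 Hz (from energy = 6.84 × 10^-6 meV, via f = E/h).
f_2 = 5.450 × 10^16 Hz (from frequency = 54.5 PHz, via f given directly).
Ratio = 1.654 × 10^6 / 5.450 × 10^16 = 3.03 × 10^-11.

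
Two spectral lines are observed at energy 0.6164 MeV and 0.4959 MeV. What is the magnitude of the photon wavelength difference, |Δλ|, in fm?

489 fm

Using λ = hc/E: λ₁ = 2.0114e-12 m, λ₂ = 2.5002e-12 m.
|Δλ| = |2.0114e-12 − 2.5002e-12| = 4.89e-13 m = 489 fm.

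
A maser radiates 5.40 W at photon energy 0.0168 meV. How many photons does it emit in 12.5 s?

2.51e25 photons

Total energy: E_total = P·t = 5.40 × 12.5 = 67.50 J.
Per-photon energy: E = 2.692e-24 J.
N = E_total / E_photon = 2.51e25.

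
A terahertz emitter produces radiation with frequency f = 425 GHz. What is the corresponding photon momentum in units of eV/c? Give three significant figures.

1.76e-3 eV/c

Take h = 6.62607015e-34 J·s, c = 2.99792458e8 m/s, 1 eV = 1.602176634e-19 J.
First convert: f = 425 GHz = 4.25e11 Hz.
Since p = hf/c for a photon, p = 9.393e-31 kg·m/s.
Converting to eV/c: p = 0.001758 eV/c ≈ 1.76e-3 eV/c.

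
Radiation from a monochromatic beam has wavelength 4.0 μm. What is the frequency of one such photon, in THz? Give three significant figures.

74.9 THz

(c = 2.99792458e8 m/s.)
First convert: λ = 4.0 μm = 4.0e-6 m.
The photon relation is f = c/λ, giving f = 7.495e13 Hz.
Converting to THz: f = 74.95 THz ≈ 74.9 THz.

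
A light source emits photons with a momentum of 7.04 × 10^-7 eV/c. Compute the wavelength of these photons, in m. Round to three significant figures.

Convert to SI: p = 7.04 × 10^-7 eV/c = 3.7624 × 10^-34 kg·m/s.
The photon relation is λ = h/p, giving λ = 1.761 m.
So λ ≈ 1.76 m.

1.76 m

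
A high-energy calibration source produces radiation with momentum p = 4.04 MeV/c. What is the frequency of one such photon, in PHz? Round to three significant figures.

Use h = 6.62607015e-34 J·s, c = 2.99792458e8 m/s, 1 eV = 1.602176634e-19 J.
In SI units: p = 4.04 MeV/c = 2.1591e-21 kg·m/s.
Since f = pc/h for a photon, f = 9.769e20 Hz.
Converting to PHz: f = 976900 PHz ≈ 9.77e5 PHz.

9.77e5 PHz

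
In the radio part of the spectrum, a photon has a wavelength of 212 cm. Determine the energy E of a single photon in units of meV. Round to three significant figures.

5.85e-4 meV

Convert to SI: λ = 212 cm = 2.12 m.
The photon relation is E = hc/λ, giving E = 9.370e-26 J.
Converting to meV: E = 5.848e-4 meV ≈ 5.85e-4 meV.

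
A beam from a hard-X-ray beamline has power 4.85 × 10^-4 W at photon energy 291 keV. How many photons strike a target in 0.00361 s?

Total energy: E_total = P·t = 4.85 × 10^-4 × 0.00361 = 1.751 × 10^-6 J.
Per-photon energy: E = 4.662 × 10^-14 J.
N = E_total / E_photon = 3.76 × 10^7.

3.76 × 10^7 photons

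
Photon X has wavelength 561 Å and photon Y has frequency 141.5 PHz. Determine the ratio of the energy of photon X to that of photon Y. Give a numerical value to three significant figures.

0.0378

E_X = 3.541e-18 J (from wavelength = 561 Å, via E = hc/λ).
E_Y = 9.376e-17 J (from frequency = 141.5 PHz, via E = hf).
Ratio = 3.541e-18 / 9.376e-17 = 0.0378.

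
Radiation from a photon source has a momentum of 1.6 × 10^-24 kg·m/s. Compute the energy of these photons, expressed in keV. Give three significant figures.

2.99 keV

(c = 2.99792458 × 10^8 m/s, 1 eV = 1.602176634 × 10^-19 J.)
The photon relation is E = pc, giving E = 4.797 × 10^-16 J.
Converting to keV: E = 2.994 keV ≈ 2.99 keV.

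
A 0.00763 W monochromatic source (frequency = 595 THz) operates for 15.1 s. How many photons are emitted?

Total energy: E_total = P·t = 0.00763 × 15.1 = 0.1152 J.
Per-photon energy: E = 3.943e-19 J.
N = E_total / E_photon = 2.92e17.

2.92e17 photons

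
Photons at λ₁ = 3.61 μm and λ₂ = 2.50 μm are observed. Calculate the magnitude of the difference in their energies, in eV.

0.152 eV

Using E = hc/λ: E₁ = 5.503 × 10^-20 J, E₂ = 7.946 × 10^-20 J.
|ΔE| = |5.503 × 10^-20 − 7.946 × 10^-20| = 2.44 × 10^-20 J = 0.152 eV.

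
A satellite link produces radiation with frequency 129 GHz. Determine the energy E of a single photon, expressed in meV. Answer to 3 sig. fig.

0.534 meV

Convert to SI: f = 129 GHz = 1.29 × 10^11 Hz.
For a photon E = hf, so E = 8.548 × 10^-23 J.
Converting to meV: E = 0.5335 meV ≈ 0.534 meV.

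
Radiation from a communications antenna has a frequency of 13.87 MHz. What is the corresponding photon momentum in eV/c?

Convert to SI: f = 13.87 MHz = 1.387e7 Hz.
The photon relation is p = hf/c, giving p = 3.066e-35 kg·m/s.
Converting to eV/c: p = 5.736e-8 eV/c ≈ 5.74e-8 eV/c.

5.74e-8 eV/c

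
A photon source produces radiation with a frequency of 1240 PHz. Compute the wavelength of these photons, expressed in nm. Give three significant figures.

First convert: f = 1240 PHz = 1.24e18 Hz.
Since λ = c/f for a photon, λ = 2.418e-10 m.
Converting to nm: λ = 0.2418 nm ≈ 0.242 nm.

0.242 nm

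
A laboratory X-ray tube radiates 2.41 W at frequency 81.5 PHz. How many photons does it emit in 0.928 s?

4.14·10^16 photons

Total energy: E_total = P·t = 2.41 × 0.928 = 2.236 J.
Per-photon energy: E = 5.400·10^-17 J.
N = E_total / E_photon = 4.14·10^16.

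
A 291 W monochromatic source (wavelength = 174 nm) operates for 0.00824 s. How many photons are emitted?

Total energy: E_total = P·t = 291 × 0.00824 = 2.398 J.
Per-photon energy: E = 1.142e-18 J.
N = E_total / E_photon = 2.10e18.

2.10e18 photons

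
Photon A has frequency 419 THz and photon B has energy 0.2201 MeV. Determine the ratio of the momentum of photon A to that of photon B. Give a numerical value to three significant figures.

7.87 × 10^-6

p_A = 9.261 × 10^-28 kg·m/s (from frequency = 419 THz, via p = hf/c).
p_B = 1.176 × 10^-22 kg·m/s (from energy = 0.2201 MeV, via p = E/c).
Ratio = 9.261 × 10^-28 / 1.176 × 10^-22 = 7.87 × 10^-6.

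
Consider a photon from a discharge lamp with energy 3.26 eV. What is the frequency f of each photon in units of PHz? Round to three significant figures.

0.788 PHz

(h = 6.62607015 × 10^-34 J·s, 1 eV = 1.602176634 × 10^-19 J.)
In SI units: E = 3.26 eV = 5.2231 × 10^-19 J.
Apply f = E/h: f = 7.883 × 10^14 Hz.
Converting to PHz: f = 0.7883 PHz ≈ 0.788 PHz.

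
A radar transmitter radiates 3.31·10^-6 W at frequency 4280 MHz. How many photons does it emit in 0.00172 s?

Total energy: E_total = P·t = 3.31·10^-6 × 0.00172 = 5.693·10^-9 J.
Per-photon energy: E = 2.836·10^-24 J.
N = E_total / E_photon = 2.01·10^15.

2.01·10^15 photons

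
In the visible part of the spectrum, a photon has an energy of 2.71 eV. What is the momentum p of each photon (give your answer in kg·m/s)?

(c = 2.99792458 × 10^8 m/s, 1 eV = 1.602176634 × 10^-19 J.)
In SI units: E = 2.71 eV = 4.3419 × 10^-19 J.
Since p = E/c for a photon, p = 1.448 × 10^-27 kg·m/s.
So p ≈ 1.45 × 10^-27 kg·m/s.

1.45 × 10^-27 kg·m/s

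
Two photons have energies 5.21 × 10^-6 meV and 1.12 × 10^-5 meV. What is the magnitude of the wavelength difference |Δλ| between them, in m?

Using λ = hc/E: λ₁ = 238.0 m, λ₂ = 110.7 m.
|Δλ| = |238.0 − 110.7| = 127 m.

127 m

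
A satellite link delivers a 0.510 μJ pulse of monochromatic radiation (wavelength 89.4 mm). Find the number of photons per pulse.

2.30 × 10^17 photons

Per-photon energy: E = 2.222 × 10^-24 J (from wavelength = 89.4 mm).
N = E_total / E_photon = 5.10 × 10^-7 J / 2.222 × 10^-24 J = 2.30 × 10^17.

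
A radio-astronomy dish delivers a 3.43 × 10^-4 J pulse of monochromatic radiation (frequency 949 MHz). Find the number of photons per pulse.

5.45 × 10^20 photons

Per-photon energy: E = 6.288 × 10^-25 J (from frequency = 949 MHz).
N = E_total / E_photon = 3.43 × 10^-4 J / 6.288 × 10^-25 J = 5.45 × 10^20.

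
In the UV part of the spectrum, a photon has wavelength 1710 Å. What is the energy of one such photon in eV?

Use h = 6.62607015 × 10^-34 J·s, c = 2.99792458 × 10^8 m/s, 1 eV = 1.602176634 × 10^-19 J.
Convert to SI: λ = 1710 Å = 1.71 × 10^-7 m.
For a photon E = hc/λ, so E = 1.162 × 10^-18 J.
Converting to eV: E = 7.251 eV ≈ 7.25 eV.

7.25 eV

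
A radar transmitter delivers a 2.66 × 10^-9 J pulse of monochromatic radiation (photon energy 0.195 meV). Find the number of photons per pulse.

8.51 × 10^13 photons

Per-photon energy: E = 3.124 × 10^-23 J (from energy = 0.195 meV).
N = E_total / E_photon = 2.66 × 10^-9 J / 3.124 × 10^-23 J = 8.51 × 10^13.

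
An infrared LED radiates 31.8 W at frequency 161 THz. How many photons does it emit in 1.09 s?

Total energy: E_total = P·t = 31.8 × 1.09 = 34.66 J.
Per-photon energy: E = 1.067e-19 J.
N = E_total / E_photon = 3.25e20.

3.25e20 photons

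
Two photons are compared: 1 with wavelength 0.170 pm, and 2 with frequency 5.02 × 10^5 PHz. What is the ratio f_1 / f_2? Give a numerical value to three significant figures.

3.51

f_1 = 1.763 × 10^21 Hz (from wavelength = 0.170 pm, via f = c/λ).
f_2 = 5.020 × 10^20 Hz (from frequency = 5.02 × 10^5 PHz, via f given directly).
Ratio = 1.763 × 10^21 / 5.020 × 10^20 = 3.51.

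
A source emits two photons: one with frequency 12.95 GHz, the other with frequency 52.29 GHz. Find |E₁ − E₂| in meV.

Using E = hf: E₁ = 8.5808e-24 J, E₂ = 3.4648e-23 J.
|ΔE| = |8.5808e-24 − 3.4648e-23| = 2.61e-23 J = 0.163 meV.

0.163 meV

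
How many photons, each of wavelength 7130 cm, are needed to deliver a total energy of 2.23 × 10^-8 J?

Per-photon energy: E = 2.786 × 10^-27 J (from wavelength = 7130 cm).
N = E_total / E_photon = 2.23 × 10^-8 J / 2.786 × 10^-27 J = 8.00 × 10^18.

8.00 × 10^18 photons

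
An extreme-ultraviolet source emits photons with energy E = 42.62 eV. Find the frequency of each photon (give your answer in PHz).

(h = 6.62607015e-34 J·s, 1 eV = 1.602176634e-19 J.)
First convert: E = 42.62 eV = 6.8285e-18 J.
The photon relation is f = E/h, giving f = 1.031e16 Hz.
Converting to PHz: f = 10.31 PHz ≈ 10.3 PHz.

10.3 PHz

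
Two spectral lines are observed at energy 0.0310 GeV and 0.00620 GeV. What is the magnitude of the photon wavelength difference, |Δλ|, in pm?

Using λ = hc/E: λ₁ = 3.999e-14 m, λ₂ = 2.000e-13 m.
|Δλ| = |3.999e-14 − 2.000e-13| = 1.60e-13 m = 0.160 pm.

0.160 pm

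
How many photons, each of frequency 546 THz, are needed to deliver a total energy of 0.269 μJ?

Per-photon energy: E = 3.618 × 10^-19 J (from frequency = 546 THz).
N = E_total / E_photon = 2.69 × 10^-7 J / 3.618 × 10^-19 J = 7.44 × 10^11.

7.44 × 10^11 photons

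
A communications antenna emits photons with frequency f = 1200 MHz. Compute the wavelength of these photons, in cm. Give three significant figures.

In SI units: f = 1200 MHz = 1.2e9 Hz.
Since λ = c/f for a photon, λ = 0.2498 m.
Converting to cm: λ = 24.98 cm ≈ 25.0 cm.

25.0 cm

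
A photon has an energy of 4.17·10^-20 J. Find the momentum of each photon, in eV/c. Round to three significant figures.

0.260 eV/c

Apply p = E/c: p = 1.391·10^-28 kg·m/s.
Converting to eV/c: p = 0.2603 eV/c ≈ 0.260 eV/c.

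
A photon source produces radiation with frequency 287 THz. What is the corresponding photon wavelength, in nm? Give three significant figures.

1040 nm

First convert: f = 287 THz = 2.87·10^14 Hz.
For a photon λ = c/f, so λ = 1.045·10^-6 m.
Converting to nm: λ = 1045 nm ≈ 1040 nm.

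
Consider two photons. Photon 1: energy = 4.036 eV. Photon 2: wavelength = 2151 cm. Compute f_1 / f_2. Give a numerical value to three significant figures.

7.00e7

f_1 = 9.759e14 Hz (from energy = 4.036 eV, via f = E/h).
f_2 = 1.394e7 Hz (from wavelength = 2151 cm, via f = c/λ).
Ratio = 9.759e14 / 1.394e7 = 7.00e7.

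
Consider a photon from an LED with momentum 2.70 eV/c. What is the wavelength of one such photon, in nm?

459 nm

(h = 6.62607015e-34 J·s, c = 2.99792458e8 m/s, 1 eV = 1.602176634e-19 J.)
In SI units: p = 2.70 eV/c = 1.4430e-27 kg·m/s.
Since λ = h/p for a photon, λ = 4.592e-7 m.
Converting to nm: λ = 459.2 nm ≈ 459 nm.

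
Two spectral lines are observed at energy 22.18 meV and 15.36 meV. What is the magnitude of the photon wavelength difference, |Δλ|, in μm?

24.8 μm

Using λ = hc/E: λ₁ = 5.5899e-5 m, λ₂ = 8.0719e-5 m.
|Δλ| = |5.5899e-5 − 8.0719e-5| = 2.48e-5 m = 24.8 μm.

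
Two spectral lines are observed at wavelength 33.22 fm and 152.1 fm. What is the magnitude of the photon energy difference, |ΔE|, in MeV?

29.2 MeV

Using E = hc/λ: E₁ = 5.9797 × 10^-12 J, E₂ = 1.3060 × 10^-12 J.
|ΔE| = |5.9797 × 10^-12 − 1.3060 × 10^-12| = 4.67 × 10^-12 J = 29.2 MeV.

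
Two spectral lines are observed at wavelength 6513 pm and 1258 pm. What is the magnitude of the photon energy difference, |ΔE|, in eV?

Using E = hc/λ: E₁ = 3.0500e-17 J, E₂ = 1.5791e-16 J.
|ΔE| = |3.0500e-17 − 1.5791e-16| = 1.27e-16 J = 795 eV.

795 eV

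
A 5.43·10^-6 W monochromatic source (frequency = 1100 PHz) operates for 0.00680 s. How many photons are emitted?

Total energy: E_total = P·t = 5.43·10^-6 × 0.00680 = 3.692·10^-8 J.
Per-photon energy: E = 7.289·10^-16 J.
N = E_total / E_photon = 5.07·10^7.

5.07·10^7 photons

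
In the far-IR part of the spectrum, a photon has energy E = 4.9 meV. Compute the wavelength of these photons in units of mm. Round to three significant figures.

0.253 mm

Use h = 6.62607015 × 10^-34 J·s, c = 2.99792458 × 10^8 m/s, 1 eV = 1.602176634 × 10^-19 J.
Convert to SI: E = 4.9 meV = 7.8507 × 10^-22 J.
The photon relation is λ = hc/E, giving λ = 2.530 × 10^-4 m.
Converting to mm: λ = 0.2530 mm ≈ 0.253 mm.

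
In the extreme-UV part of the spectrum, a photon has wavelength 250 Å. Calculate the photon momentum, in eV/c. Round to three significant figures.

First convert: λ = 250 Å = 2.5e-8 m.
Since p = h/λ for a photon, p = 2.650e-26 kg·m/s.
Converting to eV/c: p = 49.59 eV/c ≈ 49.6 eV/c.

49.6 eV/c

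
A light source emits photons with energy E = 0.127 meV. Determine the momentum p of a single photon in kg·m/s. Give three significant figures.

6.79·10^-32 kg·m/s

Use c = 2.99792458·10^8 m/s, 1 eV = 1.602176634·10^-19 J.
In SI units: E = 0.127 meV = 2.0348·10^-23 J.
Since p = E/c for a photon, p = 6.787·10^-32 kg·m/s.
So p ≈ 6.79·10^-32 kg·m/s.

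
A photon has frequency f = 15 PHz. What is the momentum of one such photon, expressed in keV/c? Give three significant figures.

0.0620 keV/c

First convert: f = 15 PHz = 1.5e16 Hz.
Apply p = hf/c: p = 3.315e-26 kg·m/s.
Converting to keV/c: p = 0.06204 keV/c ≈ 0.0620 keV/c.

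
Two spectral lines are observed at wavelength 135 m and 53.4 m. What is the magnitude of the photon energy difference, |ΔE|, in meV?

Using E = hc/λ: E₁ = 1.471 × 10^-27 J, E₂ = 3.720 × 10^-27 J.
|ΔE| = |1.471 × 10^-27 − 3.720 × 10^-27| = 2.25 × 10^-27 J = 1.40 × 10^-5 meV.

1.40 × 10^-5 meV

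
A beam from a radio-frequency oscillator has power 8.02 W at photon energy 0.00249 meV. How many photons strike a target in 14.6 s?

Total energy: E_total = P·t = 8.02 × 14.6 = 117.1 J.
Per-photon energy: E = 3.989e-25 J.
N = E_total / E_photon = 2.94e26.

2.94e26 photons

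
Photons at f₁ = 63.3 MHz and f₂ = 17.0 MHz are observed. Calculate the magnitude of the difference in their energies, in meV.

Using E = hf: E₁ = 4.194 × 10^-26 J, E₂ = 1.126 × 10^-26 J.
|ΔE| = |4.194 × 10^-26 − 1.126 × 10^-26| = 3.07 × 10^-26 J = 1.91 × 10^-4 meV.

1.91 × 10^-4 meV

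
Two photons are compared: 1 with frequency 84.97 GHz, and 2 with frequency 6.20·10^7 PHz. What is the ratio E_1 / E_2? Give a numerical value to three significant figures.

1.37·10^-12

E_1 = 5.630·10^-23 J (from frequency = 84.97 GHz, via E = hf).
E_2 = 4.108·10^-11 J (from frequency = 6.20·10^7 PHz, via E = hf).
Ratio = 5.630·10^-23 / 4.108·10^-11 = 1.37·10^-12.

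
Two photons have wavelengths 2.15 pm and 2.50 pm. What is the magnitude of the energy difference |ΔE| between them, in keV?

80.7 keV

Using E = hc/λ: E₁ = 9.239 × 10^-14 J, E₂ = 7.946 × 10^-14 J.
|ΔE| = |9.239 × 10^-14 − 7.946 × 10^-14| = 1.29 × 10^-14 J = 80.7 keV.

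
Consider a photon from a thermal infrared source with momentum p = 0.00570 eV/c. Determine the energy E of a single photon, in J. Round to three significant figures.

Use c = 2.99792458 × 10^8 m/s, 1 eV = 1.602176634 × 10^-19 J.
Convert to SI: p = 0.00570 eV/c = 3.0462 × 10^-30 kg·m/s.
The photon relation is E = pc, giving E = 9.132 × 10^-22 J.
So E ≈ 9.13 × 10^-22 J.

9.13 × 10^-22 J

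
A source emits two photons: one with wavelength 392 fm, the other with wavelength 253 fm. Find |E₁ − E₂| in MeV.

1.74 MeV

Using E = hc/λ: E₁ = 5.067·10^-13 J, E₂ = 7.852·10^-13 J.
|ΔE| = |5.067·10^-13 − 7.852·10^-13| = 2.78·10^-13 J = 1.74 MeV.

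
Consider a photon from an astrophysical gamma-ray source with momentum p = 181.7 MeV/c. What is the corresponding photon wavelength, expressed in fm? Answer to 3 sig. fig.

6.82 fm

First convert: p = 181.7 MeV/c = 9.7106e-20 kg·m/s.
The photon relation is λ = h/p, giving λ = 6.824e-15 m.
Converting to fm: λ = 6.824 fm ≈ 6.82 fm.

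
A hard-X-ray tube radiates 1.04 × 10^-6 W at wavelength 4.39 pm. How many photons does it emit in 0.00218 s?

Total energy: E_total = P·t = 1.04 × 10^-6 × 0.00218 = 2.267 × 10^-9 J.
Per-photon energy: E = 4.525 × 10^-14 J.
N = E_total / E_photon = 50100.

5.01 × 10^4 photons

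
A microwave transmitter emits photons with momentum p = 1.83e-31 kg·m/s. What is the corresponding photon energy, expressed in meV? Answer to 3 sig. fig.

Use c = 2.99792458e8 m/s, 1 eV = 1.602176634e-19 J.
Apply E = pc: E = 5.486e-23 J.
Converting to meV: E = 0.3424 meV ≈ 0.342 meV.

0.342 meV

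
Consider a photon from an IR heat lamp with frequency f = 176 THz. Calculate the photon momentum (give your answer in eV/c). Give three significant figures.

In SI units: f = 176 THz = 1.76·10^14 Hz.
The photon relation is p = hf/c, giving p = 3.890·10^-28 kg·m/s.
Converting to eV/c: p = 0.7279 eV/c ≈ 0.728 eV/c.

0.728 eV/c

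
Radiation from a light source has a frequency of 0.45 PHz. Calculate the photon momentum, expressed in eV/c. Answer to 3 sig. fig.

(h = 6.62607015e-34 J·s, c = 2.99792458e8 m/s, 1 eV = 1.602176634e-19 J.)
Convert to SI: f = 0.45 PHz = 4.5e14 Hz.
Since p = hf/c for a photon, p = 9.946e-28 kg·m/s.
Converting to eV/c: p = 1.861 eV/c ≈ 1.86 eV/c.

1.86 eV/c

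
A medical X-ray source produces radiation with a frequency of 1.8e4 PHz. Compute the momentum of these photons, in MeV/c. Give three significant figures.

First convert: f = 1.8e4 PHz = 1.8e19 Hz.
Apply p = hf/c: p = 3.978e-23 kg·m/s.
Converting to MeV/c: p = 0.07444 MeV/c ≈ 0.0744 MeV/c.

0.0744 MeV/c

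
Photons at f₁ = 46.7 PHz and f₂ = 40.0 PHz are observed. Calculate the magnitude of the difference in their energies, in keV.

Using E = hf: E₁ = 3.094e-17 J, E₂ = 2.650e-17 J.
|ΔE| = |3.094e-17 − 2.650e-17| = 4.44e-18 J = 0.0277 keV.

0.0277 keV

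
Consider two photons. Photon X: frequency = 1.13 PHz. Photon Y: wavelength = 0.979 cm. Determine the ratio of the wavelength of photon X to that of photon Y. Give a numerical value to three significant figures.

2.71 × 10^-5

λ_X = 2.653 × 10^-7 m (from frequency = 1.13 PHz, via λ = c/f).
λ_Y = 0.009790 m (from wavelength = 0.979 cm, via λ given directly).
Ratio = 2.653 × 10^-7 / 0.009790 = 2.71 × 10^-5.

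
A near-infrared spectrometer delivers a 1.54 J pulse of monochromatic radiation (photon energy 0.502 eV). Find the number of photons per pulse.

1.91·10^19 photons

Per-photon energy: E = 8.043·10^-20 J (from energy = 0.502 eV).
N = E_total / E_photon = 1.54 J / 8.043·10^-20 J = 1.91·10^19.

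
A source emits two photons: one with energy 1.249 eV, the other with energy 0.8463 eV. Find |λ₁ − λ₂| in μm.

0.472 μm

Using λ = hc/E: λ₁ = 9.9267 × 10^-7 m, λ₂ = 1.4650 × 10^-6 m.
|Δλ| = |9.9267 × 10^-7 − 1.4650 × 10^-6| = 4.72 × 10^-7 m = 0.472 μm.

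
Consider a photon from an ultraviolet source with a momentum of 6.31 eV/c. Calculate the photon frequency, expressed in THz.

Use h = 6.62607015 × 10^-34 J·s, c = 2.99792458 × 10^8 m/s, 1 eV = 1.602176634 × 10^-19 J.
In SI units: p = 6.31 eV/c = 3.3722 × 10^-27 kg·m/s.
For a photon f = pc/h, so f = 1.526 × 10^15 Hz.
Converting to THz: f = 1526 THz ≈ 1530 THz.

1530 THz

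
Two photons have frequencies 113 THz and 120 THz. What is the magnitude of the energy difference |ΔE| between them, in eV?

Using E = hf: E₁ = 7.487 × 10^-20 J, E₂ = 7.951 × 10^-20 J.
|ΔE| = |7.487 × 10^-20 − 7.951 × 10^-20| = 4.64 × 10^-21 J = 0.0289 eV.

0.0289 eV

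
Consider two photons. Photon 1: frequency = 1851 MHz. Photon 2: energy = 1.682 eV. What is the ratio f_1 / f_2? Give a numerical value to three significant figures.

f_1 = 1.851 × 10^9 Hz (from frequency = 1851 MHz, via f given directly).
f_2 = 4.067 × 10^14 Hz (from energy = 1.682 eV, via f = E/h).
Ratio = 1.851 × 10^9 / 4.067 × 10^14 = 4.55 × 10^-6.

4.55 × 10^-6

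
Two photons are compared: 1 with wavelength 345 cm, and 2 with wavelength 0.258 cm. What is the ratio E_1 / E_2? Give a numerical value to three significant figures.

7.48 × 10^-4

E_1 = 5.758 × 10^-26 J (from wavelength = 345 cm, via E = hc/λ).
E_2 = 7.699 × 10^-23 J (from wavelength = 0.258 cm, via E = hc/λ).
Ratio = 5.758 × 10^-26 / 7.699 × 10^-23 = 7.48 × 10^-4.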